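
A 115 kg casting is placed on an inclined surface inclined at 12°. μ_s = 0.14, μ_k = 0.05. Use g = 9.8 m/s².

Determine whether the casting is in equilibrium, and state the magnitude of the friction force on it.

N = m g cos θ = 1100 N.
Down-slope weight component: m g sin θ = 234 N.
μ_s N = 154 N.
234 > 154 N, so it slides; kinetic friction f = μ_k N = 0.05×1100 = 55.1 N.

f ≈ 55.1 N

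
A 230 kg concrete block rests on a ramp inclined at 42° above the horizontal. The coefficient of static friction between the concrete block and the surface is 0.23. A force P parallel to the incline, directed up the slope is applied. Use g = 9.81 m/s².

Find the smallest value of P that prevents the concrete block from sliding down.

P_min ≈ 1120 N

The concrete block tends to slide down (tan θ > μ_s), so at the point of impending slip friction acts up-slope at its limit: f = μ_s N.
P is parallel to the surface, so N = m g cos θ = 1680 N.
Along the incline: P + μ_s N = m g sin θ, so P = 1510 − 0.23×1680 = 1120 N.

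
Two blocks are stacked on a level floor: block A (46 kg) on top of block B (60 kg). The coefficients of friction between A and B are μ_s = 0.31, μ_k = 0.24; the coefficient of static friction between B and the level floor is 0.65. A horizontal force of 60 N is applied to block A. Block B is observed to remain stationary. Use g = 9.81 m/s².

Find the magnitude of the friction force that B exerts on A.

Normal force at the A–B interface: N₁ = m_A g = 451.3 N.
So the A–B interface can sustain at most μ_s N₁ = 139.9 N of static friction.
P = 60 N is within that limit, so A and B move together (both at rest); the A–B friction is simply f₁ = P = 60 N.
B experiences an equal 60 N forward from A (third law). B is in equilibrium, so the floor supplies f₂ = 60 N of static friction (limit μ_s(m_A+m_B)g = 675.9 N, not exceeded).

f ≈ 60 N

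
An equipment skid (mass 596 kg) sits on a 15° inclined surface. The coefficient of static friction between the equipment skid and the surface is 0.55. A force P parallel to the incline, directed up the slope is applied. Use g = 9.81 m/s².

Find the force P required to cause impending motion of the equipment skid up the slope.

At impending motion up the slope, friction acts down-slope at its limit: f = μ_s N.
P is parallel to the surface, so N = m g cos θ = 5650 N.
Along the incline: P = m g sin θ + μ_s N = 1510 + 0.55×5650 = 4620 N.

P ≈ 4620 N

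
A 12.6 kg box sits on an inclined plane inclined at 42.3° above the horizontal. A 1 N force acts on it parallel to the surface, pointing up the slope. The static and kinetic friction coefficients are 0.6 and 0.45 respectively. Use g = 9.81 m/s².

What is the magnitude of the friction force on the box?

The normal reaction is N = m g cos θ = 91.42 N.
The friction needed for equilibrium is m g sin θ − P = 83.19 − 1 = 82.19 N, measured positive up-slope.
Maximum static friction available: μ_s N = 0.6 × 91.42 = 54.85 N.
|82.19| exceeds 54.85 N, so the box slips down-slope; friction is kinetic, f = μ_k N = 0.45×91.42 = 41.1 N.

f ≈ 41.1 N (up the incline)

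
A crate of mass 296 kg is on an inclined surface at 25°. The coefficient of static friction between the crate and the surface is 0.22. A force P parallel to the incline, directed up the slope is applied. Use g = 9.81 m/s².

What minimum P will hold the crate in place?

P_min ≈ 648 N

The crate tends to slide down (tan θ > μ_s), so at the point of impending slip friction acts up-slope at its limit: f = μ_s N.
P is parallel to the surface, so N = m g cos θ = 2630 N.
Along the incline: P + μ_s N = m g sin θ, so P = 1230 − 0.22×2630 = 648 N.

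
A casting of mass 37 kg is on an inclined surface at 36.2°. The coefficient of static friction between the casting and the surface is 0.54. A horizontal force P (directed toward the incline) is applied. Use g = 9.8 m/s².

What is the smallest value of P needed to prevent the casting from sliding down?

The casting tends to slide down (tan θ > μ_s), so at the point of impending slip friction acts up-slope at its limit: f = μ_s N.
Perpendicular to the incline: N = m g cos θ + P sin θ.
Along the incline: P cos θ + μ_s N = m g sin θ, i.e. P cos θ + μ_s (m g cos θ + P sin θ) = m g sin θ.
Solving, P (cos θ + μ_s sin θ) = m g (sin θ − μ_s cos θ), so P = 363×0.1548/1.126 = 49.9 N.

P_min ≈ 49.9 N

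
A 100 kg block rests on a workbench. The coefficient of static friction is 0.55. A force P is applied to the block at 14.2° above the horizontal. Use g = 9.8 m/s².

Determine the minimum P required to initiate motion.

N = m g − P sin α (the pull lifts the block).
At impending slip, P cos α = μ_s N = μ_s (m g − P sin α).
Solving: P (cos α + μ_s sin α) = μ_s m g → P = 0.55×980/(cos 14.2° + 0.55 sin 14.2°) = 539/1.104 = 488 N.

P ≈ 488 N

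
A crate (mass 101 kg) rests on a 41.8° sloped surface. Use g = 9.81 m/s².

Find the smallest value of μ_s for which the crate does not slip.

At the slip threshold m g sin θ = μ_s m g cos θ, so μ_s,min = tan θ.
μ_s,min = tan 41.8° = 0.894.

μ_s,min ≈ 0.894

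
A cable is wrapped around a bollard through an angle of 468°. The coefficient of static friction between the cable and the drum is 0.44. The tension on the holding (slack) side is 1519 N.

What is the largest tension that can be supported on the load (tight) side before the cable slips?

At impending slip the capstan equation gives T₂/T₁ = e^{μβ} with β in radians.
β = 468° × π/180 = 8.168 rad.
e^{μβ} = e^{0.44×8.168} = 36.38.
T₂ = T₁ · e^{μβ} = 1519 × 36.38 = 55300 N.

T_max ≈ 55300 N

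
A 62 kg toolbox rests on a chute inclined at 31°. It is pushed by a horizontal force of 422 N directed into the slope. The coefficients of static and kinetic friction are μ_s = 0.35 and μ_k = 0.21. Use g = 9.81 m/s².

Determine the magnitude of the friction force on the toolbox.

Resolve perpendicular to the incline: N = m g cos θ + P sin θ = 62×9.81×cos 31° + 422×sin 31° = 738.7 N.
Along the incline, the net driving force (taking up-slope positive) is P cos θ − m g sin θ = 361.7 − 313.3 = 48.47 N, so equilibrium requires friction f = -48.47 N (down-slope).
Maximum static friction: μ_s N = 0.35 × 738.7 = 258.5 N.
|f_req| = 48.47 ≤ 258.5 N → the toolbox is in equilibrium; friction equals the required value.

f ≈ 48.5 N (down the incline)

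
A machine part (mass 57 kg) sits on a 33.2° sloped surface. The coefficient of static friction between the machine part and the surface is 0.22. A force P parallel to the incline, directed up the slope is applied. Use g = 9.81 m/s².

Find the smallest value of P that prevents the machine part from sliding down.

The machine part tends to slide down (tan θ > μ_s), so at the point of impending slip friction acts up-slope at its limit: f = μ_s N.
P is parallel to the surface, so N = m g cos θ = 468 N.
Along the incline: P + μ_s N = m g sin θ, so P = 306 − 0.22×468 = 203 N.

P_min ≈ 203 N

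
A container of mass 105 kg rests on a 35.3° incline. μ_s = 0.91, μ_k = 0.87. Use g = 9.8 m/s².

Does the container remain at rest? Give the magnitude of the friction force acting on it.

f ≈ 595 N

N = m g cos θ = 840 N.
Down-slope weight component: m g sin θ = 595 N.
μ_s N = 764 N.
595 ≤ 764 N, so it stays put; friction = 595 N.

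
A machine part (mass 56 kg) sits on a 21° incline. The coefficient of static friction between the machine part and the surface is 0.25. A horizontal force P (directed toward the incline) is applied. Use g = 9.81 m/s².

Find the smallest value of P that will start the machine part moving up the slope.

P ≈ 385 N

At impending motion up the slope, friction acts down-slope at its limit: f = μ_s N.
Perpendicular to the incline: N = m g cos θ + P sin θ.
Along the incline: P cos θ = m g sin θ + μ_s N = m g sin θ + μ_s (m g cos θ + P sin θ).
Solving, P (cos θ − μ_s sin θ) = m g (sin θ + μ_s cos θ), so P = 56×9.81×(sin 21° + 0.25 cos 21°)/(cos 21° − 0.25 sin 21°) = 549×0.5918/0.844 = 385 N.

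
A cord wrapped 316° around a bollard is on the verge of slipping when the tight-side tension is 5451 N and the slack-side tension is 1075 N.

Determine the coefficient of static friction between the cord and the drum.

T₂/T₁ = e^{μβ} → μ = ln(T₂/T₁)/β.
β = 316° = 5.515 rad.
μ = ln(5451/1075)/5.515 = ln(5.071)/5.515 = 0.294.

μ ≈ 0.294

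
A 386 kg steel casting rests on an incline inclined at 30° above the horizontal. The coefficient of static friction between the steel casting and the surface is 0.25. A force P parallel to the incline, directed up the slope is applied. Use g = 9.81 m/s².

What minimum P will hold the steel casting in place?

The steel casting tends to slide down (tan θ > μ_s), so at the point of impending slip friction acts up-slope at its limit: f = μ_s N.
P is parallel to the surface, so N = m g cos θ = 3280 N.
Along the incline: P + μ_s N = m g sin θ, so P = 1890 − 0.25×3280 = 1070 N.

P_min ≈ 1070 N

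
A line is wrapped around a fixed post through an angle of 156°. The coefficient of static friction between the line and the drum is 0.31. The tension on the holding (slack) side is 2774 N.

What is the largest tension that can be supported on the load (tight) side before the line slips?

T_max ≈ 6450 N

At impending slip the capstan equation gives T₂/T₁ = e^{μβ} with β in radians.
β = 156° × π/180 = 2.723 rad.
e^{μβ} = e^{0.31×2.723} = 2.326.
T₂ = T₁ · e^{μβ} = 2774 × 2.326 = 6450 N.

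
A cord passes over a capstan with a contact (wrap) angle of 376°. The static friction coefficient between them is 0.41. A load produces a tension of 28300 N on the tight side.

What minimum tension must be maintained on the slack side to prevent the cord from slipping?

T_min ≈ 1920 N

Capstan equation at impending slip: T_tight/T_slack = e^{μβ}.
β = 376° = 6.562 rad; e^{μβ} = e^{0.41×6.562} = 14.74.
T_slack = T_tight / e^{μβ} = 28300 / 14.74 = 1920 N.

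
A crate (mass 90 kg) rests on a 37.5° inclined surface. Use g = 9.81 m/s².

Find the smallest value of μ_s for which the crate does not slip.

μ_s,min ≈ 0.767

At the slip threshold m g sin θ = μ_s m g cos θ, so μ_s,min = tan θ.
μ_s,min = tan 37.5° = 0.767.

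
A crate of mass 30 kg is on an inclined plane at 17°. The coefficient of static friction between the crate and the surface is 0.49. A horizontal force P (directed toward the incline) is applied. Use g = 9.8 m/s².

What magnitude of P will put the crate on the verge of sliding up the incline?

P ≈ 275 N

At impending motion up the slope, friction acts down-slope at its limit: f = μ_s N.
Perpendicular to the incline: N = m g cos θ + P sin θ.
Along the incline: P cos θ = m g sin θ + μ_s N = m g sin θ + μ_s (m g cos θ + P sin θ).
Solving, P (cos θ − μ_s sin θ) = m g (sin θ + μ_s cos θ), so P = 30×9.8×(sin 17° + 0.49 cos 17°)/(cos 17° − 0.49 sin 17°) = 294×0.761/0.813 = 275 N.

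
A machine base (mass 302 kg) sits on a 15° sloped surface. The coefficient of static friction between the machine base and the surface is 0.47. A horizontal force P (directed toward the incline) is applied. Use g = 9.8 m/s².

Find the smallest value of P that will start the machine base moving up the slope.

P ≈ 2500 N

At impending motion up the slope, friction acts down-slope at its limit: f = μ_s N.
Perpendicular to the incline: N = m g cos θ + P sin θ.
Along the incline: P cos θ = m g sin θ + μ_s N = m g sin θ + μ_s (m g cos θ + P sin θ).
Solving, P (cos θ − μ_s sin θ) = m g (sin θ + μ_s cos θ), so P = 302×9.8×(sin 15° + 0.47 cos 15°)/(cos 15° − 0.47 sin 15°) = 2960×0.7128/0.8443 = 2500 N.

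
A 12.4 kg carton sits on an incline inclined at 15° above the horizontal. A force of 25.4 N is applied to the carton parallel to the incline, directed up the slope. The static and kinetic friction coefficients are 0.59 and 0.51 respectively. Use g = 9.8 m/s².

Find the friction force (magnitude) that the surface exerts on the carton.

The normal reaction is N = m g cos θ = 117.4 N.
Parallel to the incline, ΣF = 0 gives f = m g sin θ − P = 31.45 − 25.4 = 6.052 N (up-slope positive).
Static friction can supply at most μ_s N = 69.25 N.
Since |6.052| ≤ 69.25 N, no slip — friction simply equals what equilibrium demands.

f ≈ 6.05 N (up the incline)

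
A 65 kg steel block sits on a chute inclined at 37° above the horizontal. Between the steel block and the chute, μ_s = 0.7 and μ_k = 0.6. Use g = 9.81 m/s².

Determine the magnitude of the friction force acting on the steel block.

Perpendicular to the surface, N = m g cos θ = 65·9.81·cos 37° = 509.2 N.
For equilibrium along the incline, friction must balance the weight component: f = m g sin θ = 383.7 N up the slope.
Maximum static friction available: μ_s N = 0.7 × 509.2 = 356.5 N.
|383.7| exceeds 356.5 N, so the steel block slips down-slope; friction is kinetic, f = μ_k N = 0.6×509.2 = 306 N.

f ≈ 306 N (up the incline)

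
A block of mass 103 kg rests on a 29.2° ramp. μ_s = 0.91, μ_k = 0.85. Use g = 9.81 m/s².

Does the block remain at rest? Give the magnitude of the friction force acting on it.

N = m g cos θ = 882 N.
Down-slope weight component: m g sin θ = 493 N.
μ_s N = 803 N.
493 ≤ 803 N, so it stays put; friction = 493 N.

f ≈ 493 N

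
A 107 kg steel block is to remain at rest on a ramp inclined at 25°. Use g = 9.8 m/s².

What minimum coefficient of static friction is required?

μ_s,min ≈ 0.466

At the slip threshold m g sin θ = μ_s m g cos θ, so μ_s,min = tan θ.
μ_s,min = tan 25° = 0.466.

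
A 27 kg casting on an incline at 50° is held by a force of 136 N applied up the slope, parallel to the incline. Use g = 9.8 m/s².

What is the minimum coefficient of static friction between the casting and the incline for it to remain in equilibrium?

μ_s,min ≈ 0.392

N = m g cos θ = 170.1 N.
Friction must make up the shortfall along the incline: f = m g sin θ − P = 202.7 − 136 = 66.7 N.
At the threshold f = μ_s N, so μ_s,min = 66.7/170.1 = 0.392.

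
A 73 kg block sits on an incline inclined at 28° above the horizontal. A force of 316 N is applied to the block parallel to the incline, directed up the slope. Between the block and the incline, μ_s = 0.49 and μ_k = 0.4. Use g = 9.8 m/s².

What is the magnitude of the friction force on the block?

Normal force: N = m g cos θ = 73 × 9.8 × cos 28° = 631.7 N.
The friction needed for equilibrium is m g sin θ − P = 335.9 − 316 = 19.86 N, measured positive up-slope.
Static friction can supply at most μ_s N = 309.5 N.
Since |19.86| ≤ 309.5 N, no slip — friction simply equals what equilibrium demands.

f ≈ 19.9 N (up the incline)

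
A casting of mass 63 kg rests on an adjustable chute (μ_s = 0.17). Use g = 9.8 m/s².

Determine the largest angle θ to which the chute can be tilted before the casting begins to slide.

At the slip threshold, m g sin θ = μ_s · m g cos θ, so tan θ = μ_s.
θ_max = arctan(0.17) = 9.65°.

θ_max ≈ 9.65°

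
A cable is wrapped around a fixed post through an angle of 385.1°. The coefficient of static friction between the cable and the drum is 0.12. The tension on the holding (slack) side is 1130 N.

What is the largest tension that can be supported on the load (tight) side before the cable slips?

At impending slip the capstan equation gives T₂/T₁ = e^{μβ} with β in radians.
β = 385.1° × π/180 = 6.721 rad.
e^{μβ} = e^{0.12×6.721} = 2.24.
T₂ = T₁ · e^{μβ} = 1130 × 2.24 = 2530 N.

T_max ≈ 2530 N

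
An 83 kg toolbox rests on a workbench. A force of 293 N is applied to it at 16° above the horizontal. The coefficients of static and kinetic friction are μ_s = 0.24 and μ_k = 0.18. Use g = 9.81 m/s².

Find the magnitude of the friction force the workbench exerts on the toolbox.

f ≈ 132 N

N = m g − P sin α = 814.2 − 293×sin 16° = 733.5 N.
Horizontally, friction must balance P cos α = 281.6 N.
The static-friction limit is μ_s N = 176 N.
281.6 > 176 N → the toolbox slides; f = μ_k N = 0.18×733.5 = 132 N.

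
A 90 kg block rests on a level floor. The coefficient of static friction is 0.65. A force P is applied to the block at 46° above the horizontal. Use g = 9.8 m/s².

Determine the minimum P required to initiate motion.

N = m g − P sin α (the pull lifts the block).
At impending slip, P cos α = μ_s N = μ_s (m g − P sin α).
Solving: P (cos α + μ_s sin α) = μ_s m g → P = 0.65×882/(cos 46° + 0.65 sin 46°) = 573/1.162 = 493 N.

P ≈ 493 N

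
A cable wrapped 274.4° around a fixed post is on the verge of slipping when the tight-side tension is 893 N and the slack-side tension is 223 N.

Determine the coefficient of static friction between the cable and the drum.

T₂/T₁ = e^{μβ} → μ = ln(T₂/T₁)/β.
β = 274.4° = 4.789 rad.
μ = ln(893/223)/4.789 = ln(4.004)/4.789 = 0.29.

μ ≈ 0.29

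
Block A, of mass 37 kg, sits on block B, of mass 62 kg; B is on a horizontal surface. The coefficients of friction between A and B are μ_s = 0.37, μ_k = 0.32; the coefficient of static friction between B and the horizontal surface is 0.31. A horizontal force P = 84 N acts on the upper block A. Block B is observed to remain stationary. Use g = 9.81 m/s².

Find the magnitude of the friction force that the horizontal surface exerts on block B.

Between the blocks, N₁ = m_A g = 363 N.
So the A–B interface can sustain at most μ_s N₁ = 134.3 N of static friction.
Since P = 84 N ≤ 134.3 N, A does not slip on B; friction on A equals P = 84 N.
B experiences an equal 84 N forward from A (third law). B is in equilibrium, so the floor supplies f₂ = 84 N of static friction (limit μ_s(m_A+m_B)g = 301.1 N, not exceeded).

f ≈ 84 N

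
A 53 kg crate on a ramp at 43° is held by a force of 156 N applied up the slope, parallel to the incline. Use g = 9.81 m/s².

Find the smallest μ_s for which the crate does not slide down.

N = m g cos θ = 380.3 N.
Friction must make up the shortfall along the incline: f = m g sin θ − P = 354.6 − 156 = 198.6 N.
At the threshold f = μ_s N, so μ_s,min = 198.6/380.3 = 0.522.

μ_s,min ≈ 0.522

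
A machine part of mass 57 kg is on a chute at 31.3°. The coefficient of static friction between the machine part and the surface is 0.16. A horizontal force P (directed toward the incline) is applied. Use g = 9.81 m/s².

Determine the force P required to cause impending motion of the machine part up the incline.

At impending motion up the slope, friction acts down-slope at its limit: f = μ_s N.
Perpendicular to the incline: N = m g cos θ + P sin θ.
Along the incline: P cos θ = m g sin θ + μ_s N = m g sin θ + μ_s (m g cos θ + P sin θ).
Solving, P (cos θ − μ_s sin θ) = m g (sin θ + μ_s cos θ), so P = 57×9.81×(sin 31.3° + 0.16 cos 31.3°)/(cos 31.3° − 0.16 sin 31.3°) = 559×0.6562/0.7713 = 476 N.

P ≈ 476 N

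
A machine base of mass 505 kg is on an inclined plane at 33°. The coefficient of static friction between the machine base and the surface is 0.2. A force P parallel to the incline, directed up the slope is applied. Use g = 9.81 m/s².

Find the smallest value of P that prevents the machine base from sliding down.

The machine base tends to slide down (tan θ > μ_s), so at the point of impending slip friction acts up-slope at its limit: f = μ_s N.
P is parallel to the surface, so N = m g cos θ = 4150 N.
Along the incline: P + μ_s N = m g sin θ, so P = 2700 − 0.2×4150 = 1870 N.

P_min ≈ 1870 N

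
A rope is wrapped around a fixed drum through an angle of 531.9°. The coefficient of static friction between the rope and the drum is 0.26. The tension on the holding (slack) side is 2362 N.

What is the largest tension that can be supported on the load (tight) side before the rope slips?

T_max ≈ 26400 N

At impending slip the capstan equation gives T₂/T₁ = e^{μβ} with β in radians.
β = 531.9° × π/180 = 9.283 rad.
e^{μβ} = e^{0.26×9.283} = 11.18.
T₂ = T₁ · e^{μβ} = 2362 × 11.18 = 26400 N.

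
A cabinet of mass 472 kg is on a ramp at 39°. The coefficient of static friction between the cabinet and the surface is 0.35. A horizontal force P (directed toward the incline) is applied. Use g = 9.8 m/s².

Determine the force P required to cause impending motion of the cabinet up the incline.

P ≈ 7490 N

At impending motion up the slope, friction acts down-slope at its limit: f = μ_s N.
Perpendicular to the incline: N = m g cos θ + P sin θ.
Along the incline: P cos θ = m g sin θ + μ_s N = m g sin θ + μ_s (m g cos θ + P sin θ).
Solving, P (cos θ − μ_s sin θ) = m g (sin θ + μ_s cos θ), so P = 472×9.8×(sin 39° + 0.35 cos 39°)/(cos 39° − 0.35 sin 39°) = 4630×0.9013/0.5569 = 7490 N.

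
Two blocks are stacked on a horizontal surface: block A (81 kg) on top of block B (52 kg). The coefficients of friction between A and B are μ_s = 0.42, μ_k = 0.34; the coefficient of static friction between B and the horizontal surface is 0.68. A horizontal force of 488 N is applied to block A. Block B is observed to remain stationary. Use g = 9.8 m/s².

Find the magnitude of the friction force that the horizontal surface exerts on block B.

Normal force at the A–B interface: N₁ = m_A g = 793.8 N.
Maximum static friction on A from B: μ_s N₁ = 0.42×793.8 = 333.4 N.
P = 488 N exceeds that limit, so A slips over B and the interface friction becomes kinetic: f₁ = μ_k N₁ = 0.34×793.8 = 270 N.
By Newton's third law B feels 270 N forward from A. With B stationary, the floor's static friction on B balances it: f₂ = 270 N (well within μ_s(m_A+m_B)g = 886.3 N).

f ≈ 270 N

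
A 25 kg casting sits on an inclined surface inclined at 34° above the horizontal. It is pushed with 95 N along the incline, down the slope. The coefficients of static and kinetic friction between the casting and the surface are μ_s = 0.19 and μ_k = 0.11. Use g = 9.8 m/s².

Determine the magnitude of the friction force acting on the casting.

f ≈ 22.3 N (up the incline)

Perpendicular to the surface, N = m g cos θ = 25·9.8·cos 34° = 203.1 N.
The friction needed for equilibrium is m g sin θ + P = 137 + 95 = 232 N, measured positive up-slope.
The static-friction ceiling is μ_s N = 0.19 × 203.1 = 38.59 N.
|232| exceeds 38.59 N, so the casting slips down-slope; friction is kinetic, f = μ_k N = 0.11×203.1 = 22.3 N.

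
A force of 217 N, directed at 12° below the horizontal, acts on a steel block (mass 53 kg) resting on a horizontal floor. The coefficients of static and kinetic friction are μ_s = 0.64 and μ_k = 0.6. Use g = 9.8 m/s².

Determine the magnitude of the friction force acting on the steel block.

f ≈ 212 N

Vertical equilibrium gives N = m g + P sin α = 564.5 N.
For equilibrium, f = P cos α = 217×cos 12° = 212.3 N.
The static-friction limit is μ_s N = 361.3 N.
212.3 ≤ 361.3 N → static; friction equals the required 212 N.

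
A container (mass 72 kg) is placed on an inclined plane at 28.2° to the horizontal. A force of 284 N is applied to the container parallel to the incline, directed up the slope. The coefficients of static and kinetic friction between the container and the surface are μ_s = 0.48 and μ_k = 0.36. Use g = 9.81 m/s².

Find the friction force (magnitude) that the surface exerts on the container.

Perpendicular to the surface, N = m g cos θ = 72·9.81·cos 28.2° = 622.5 N.
The friction needed for equilibrium is m g sin θ − P = 333.8 − 284 = 49.77 N, measured positive up-slope.
Maximum static friction available: μ_s N = 0.48 × 622.5 = 298.8 N.
Since |49.77| ≤ 298.8 N, the container remains in static equilibrium and friction takes exactly the required value.

f ≈ 49.8 N (up the incline)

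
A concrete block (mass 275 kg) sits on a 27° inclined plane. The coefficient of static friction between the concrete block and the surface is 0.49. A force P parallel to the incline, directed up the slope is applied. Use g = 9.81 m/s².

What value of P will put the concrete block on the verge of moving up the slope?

P ≈ 2400 N

At impending motion up the slope, friction acts down-slope at its limit: f = μ_s N.
P is parallel to the surface, so N = m g cos θ = 2400 N.
Along the incline: P = m g sin θ + μ_s N = 1220 + 0.49×2400 = 2400 N.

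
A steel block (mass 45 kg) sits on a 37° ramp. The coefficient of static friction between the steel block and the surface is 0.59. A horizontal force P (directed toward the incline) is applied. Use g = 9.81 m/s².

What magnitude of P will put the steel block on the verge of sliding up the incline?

P ≈ 1070 N

At impending motion up the slope, friction acts down-slope at its limit: f = μ_s N.
Perpendicular to the incline: N = m g cos θ + P sin θ.
Along the incline: P cos θ = m g sin θ + μ_s N = m g sin θ + μ_s (m g cos θ + P sin θ).
Solving, P (cos θ − μ_s sin θ) = m g (sin θ + μ_s cos θ), so P = 45×9.81×(sin 37° + 0.59 cos 37°)/(cos 37° − 0.59 sin 37°) = 441×1.073/0.4436 = 1070 N.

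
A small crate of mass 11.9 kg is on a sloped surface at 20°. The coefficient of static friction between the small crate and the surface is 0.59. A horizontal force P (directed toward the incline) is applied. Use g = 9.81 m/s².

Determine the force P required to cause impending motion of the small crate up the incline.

P ≈ 142 N

At impending motion up the slope, friction acts down-slope at its limit: f = μ_s N.
Perpendicular to the incline: N = m g cos θ + P sin θ.
Along the incline: P cos θ = m g sin θ + μ_s N = m g sin θ + μ_s (m g cos θ + P sin θ).
Solving, P (cos θ − μ_s sin θ) = m g (sin θ + μ_s cos θ), so P = 11.9×9.81×(sin 20° + 0.59 cos 20°)/(cos 20° − 0.59 sin 20°) = 117×0.8964/0.7379 = 142 N.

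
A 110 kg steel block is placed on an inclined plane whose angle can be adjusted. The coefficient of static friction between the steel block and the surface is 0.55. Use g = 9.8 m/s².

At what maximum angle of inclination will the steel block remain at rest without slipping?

At the slip threshold, m g sin θ = μ_s · m g cos θ, so tan θ = μ_s.
θ_max = arctan(0.55) = 28.8°.

θ_max ≈ 28.8°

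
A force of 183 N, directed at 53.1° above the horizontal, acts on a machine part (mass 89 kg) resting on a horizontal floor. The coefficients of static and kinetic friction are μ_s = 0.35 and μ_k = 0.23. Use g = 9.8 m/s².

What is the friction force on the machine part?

f ≈ 110 N

The vertical component of P reduces the normal force: N = m g − P sin α = 872.2 − 146.3 = 725.9 N.
For equilibrium, f = P cos α = 183×cos 53.1° = 109.9 N.
μ_s N = 0.35 × 725.9 = 254.1 N.
Since 109.9 N does not exceed the limit, the machine part stays at rest and f = 110 N.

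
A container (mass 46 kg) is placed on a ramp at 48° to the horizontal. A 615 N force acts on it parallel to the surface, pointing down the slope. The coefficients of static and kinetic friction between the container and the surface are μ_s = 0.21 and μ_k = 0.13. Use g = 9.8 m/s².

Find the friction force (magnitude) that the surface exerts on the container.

f ≈ 39.2 N (up the incline)

Normal force: N = m g cos θ = 46 × 9.8 × cos 48° = 301.6 N.
For equilibrium along the incline the friction force must supply f = m g sin θ + P = 335 + 615 = 950 N (positive meaning up-slope).
The static-friction ceiling is μ_s N = 0.21 × 301.6 = 63.35 N.
|950| exceeds 63.35 N, so the container slips down-slope; friction is kinetic, f = μ_k N = 0.13×301.6 = 39.2 N.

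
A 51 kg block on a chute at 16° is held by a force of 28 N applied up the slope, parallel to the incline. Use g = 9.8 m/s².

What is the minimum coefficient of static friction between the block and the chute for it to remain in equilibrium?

N = m g cos θ = 480.4 N.
Friction must make up the shortfall along the incline: f = m g sin θ − P = 137.8 − 28 = 109.8 N.
At the threshold f = μ_s N, so μ_s,min = 109.8/480.4 = 0.228.

μ_s,min ≈ 0.228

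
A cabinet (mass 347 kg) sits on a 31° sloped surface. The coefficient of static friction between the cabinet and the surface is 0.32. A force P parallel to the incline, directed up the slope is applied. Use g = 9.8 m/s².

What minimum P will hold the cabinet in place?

The cabinet tends to slide down (tan θ > μ_s), so at the point of impending slip friction acts up-slope at its limit: f = μ_s N.
P is parallel to the surface, so N = m g cos θ = 2910 N.
Along the incline: P + μ_s N = m g sin θ, so P = 1750 − 0.32×2910 = 819 N.

P_min ≈ 819 N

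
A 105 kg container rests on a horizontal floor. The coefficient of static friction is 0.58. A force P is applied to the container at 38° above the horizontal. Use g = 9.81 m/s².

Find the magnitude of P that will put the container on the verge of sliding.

P ≈ 522 N

N = m g − P sin α (the pull lifts the container).
At impending slip, P cos α = μ_s N = μ_s (m g − P sin α).
Solving: P (cos α + μ_s sin α) = μ_s m g → P = 0.58×1030/(cos 38° + 0.58 sin 38°) = 597/1.145 = 522 N.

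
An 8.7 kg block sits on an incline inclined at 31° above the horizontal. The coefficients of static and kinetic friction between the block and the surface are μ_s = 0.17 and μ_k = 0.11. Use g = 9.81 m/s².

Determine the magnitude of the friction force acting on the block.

f ≈ 8.05 N (up the incline)

Perpendicular to the surface, N = m g cos θ = 8.7·9.81·cos 31° = 73.16 N.
For equilibrium along the incline, friction must balance the weight component: f = m g sin θ = 43.96 N up the slope.
Static friction can supply at most μ_s N = 12.44 N.
Since |43.96| > 12.44 N, static friction cannot hold it; the block slides down the incline and kinetic friction applies: f = μ_k N = 0.11 × 73.16 = 8.05 N.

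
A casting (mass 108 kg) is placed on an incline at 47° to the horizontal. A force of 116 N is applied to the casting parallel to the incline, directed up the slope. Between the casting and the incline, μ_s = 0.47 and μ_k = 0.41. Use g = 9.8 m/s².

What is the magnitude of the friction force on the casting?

f ≈ 296 N (up the incline)

The normal reaction is N = m g cos θ = 721.8 N.
The friction needed for equilibrium is m g sin θ − P = 774.1 − 116 = 658.1 N, measured positive up-slope.
Maximum static friction available: μ_s N = 0.47 × 721.8 = 339.3 N.
|658.1| exceeds 339.3 N, so the casting slips down-slope; friction is kinetic, f = μ_k N = 0.41×721.8 = 296 N.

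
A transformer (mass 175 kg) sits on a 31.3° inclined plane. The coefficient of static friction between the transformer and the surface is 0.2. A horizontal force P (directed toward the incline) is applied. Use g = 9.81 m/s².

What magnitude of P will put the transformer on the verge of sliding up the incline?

At impending motion up the slope, friction acts down-slope at its limit: f = μ_s N.
Perpendicular to the incline: N = m g cos θ + P sin θ.
Along the incline: P cos θ = m g sin θ + μ_s N = m g sin θ + μ_s (m g cos θ + P sin θ).
Solving, P (cos θ − μ_s sin θ) = m g (sin θ + μ_s cos θ), so P = 175×9.81×(sin 31.3° + 0.2 cos 31.3°)/(cos 31.3° − 0.2 sin 31.3°) = 1720×0.6904/0.7506 = 1580 N.

P ≈ 1580 N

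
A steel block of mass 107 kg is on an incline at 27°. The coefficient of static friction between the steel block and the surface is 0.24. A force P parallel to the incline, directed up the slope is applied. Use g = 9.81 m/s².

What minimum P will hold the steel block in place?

The steel block tends to slide down (tan θ > μ_s), so at the point of impending slip friction acts up-slope at its limit: f = μ_s N.
P is parallel to the surface, so N = m g cos θ = 935 N.
Along the incline: P + μ_s N = m g sin θ, so P = 477 − 0.24×935 = 252 N.

P_min ≈ 252 N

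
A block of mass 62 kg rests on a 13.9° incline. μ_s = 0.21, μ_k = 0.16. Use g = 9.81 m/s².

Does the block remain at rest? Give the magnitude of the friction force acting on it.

f ≈ 94.5 N

N = m g cos θ = 590 N.
Down-slope weight component: m g sin θ = 146 N.
μ_s N = 124 N.
146 > 124 N, so it slides; kinetic friction f = μ_k N = 0.16×590 = 94.5 N.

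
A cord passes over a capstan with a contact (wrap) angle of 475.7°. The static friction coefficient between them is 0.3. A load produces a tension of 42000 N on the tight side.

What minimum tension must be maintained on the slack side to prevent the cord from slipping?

Capstan equation at impending slip: T_tight/T_slack = e^{μβ}.
β = 475.7° = 8.303 rad; e^{μβ} = e^{0.3×8.303} = 12.07.
T_slack = T_tight / e^{μβ} = 42000 / 12.07 = 3480 N.

T_min ≈ 3480 N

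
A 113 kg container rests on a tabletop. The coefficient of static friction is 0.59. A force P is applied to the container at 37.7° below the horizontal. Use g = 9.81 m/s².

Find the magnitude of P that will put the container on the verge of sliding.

N = m g + P sin α (the push presses the container into the tabletop).
At impending slip, P cos α = μ_s N = μ_s (m g + P sin α).
Solving: P (cos α − μ_s sin α) = μ_s m g → P = 0.59×1110/(cos 37.7° − 0.59 sin 37.7°) = 654/0.4304 = 1520 N.

P ≈ 1520 N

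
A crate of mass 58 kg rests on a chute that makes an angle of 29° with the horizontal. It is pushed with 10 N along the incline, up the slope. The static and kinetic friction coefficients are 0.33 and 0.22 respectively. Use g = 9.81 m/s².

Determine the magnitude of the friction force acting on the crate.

f ≈ 109 N (up the incline)

The normal reaction is N = m g cos θ = 497.6 N.
The friction needed for equilibrium is m g sin θ − P = 275.8 − 10 = 265.8 N, measured positive up-slope.
The static-friction ceiling is μ_s N = 0.33 × 497.6 = 164.2 N.
|265.8| exceeds 164.2 N, so the crate slips down-slope; friction is kinetic, f = μ_k N = 0.22×497.6 = 109 N.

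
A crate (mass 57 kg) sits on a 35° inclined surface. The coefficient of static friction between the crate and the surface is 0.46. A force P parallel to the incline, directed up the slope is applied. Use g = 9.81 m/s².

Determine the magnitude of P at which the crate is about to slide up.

P ≈ 531 N

At impending motion up the slope, friction acts down-slope at its limit: f = μ_s N.
P is parallel to the surface, so N = m g cos θ = 458 N.
Along the incline: P = m g sin θ + μ_s N = 321 + 0.46×458 = 531 N.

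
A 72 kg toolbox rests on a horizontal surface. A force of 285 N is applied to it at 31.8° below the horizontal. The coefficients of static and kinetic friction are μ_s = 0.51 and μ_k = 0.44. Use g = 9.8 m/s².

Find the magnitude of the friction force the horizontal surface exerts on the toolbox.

f ≈ 242 N

Vertical equilibrium gives N = m g + P sin α = 855.8 N.
The horizontal driving force is P cos α = 242.2 N, so equilibrium needs friction f = 242.2 N.
μ_s N = 0.51 × 855.8 = 436.4 N.
Since 242.2 N does not exceed the limit, the toolbox stays at rest and f = 242 N.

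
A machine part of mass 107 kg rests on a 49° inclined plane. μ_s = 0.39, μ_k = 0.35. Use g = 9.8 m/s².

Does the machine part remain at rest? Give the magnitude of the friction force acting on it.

f ≈ 241 N

N = m g cos θ = 688 N.
Down-slope weight component: m g sin θ = 791 N.
μ_s N = 268 N.
791 > 268 N, so it slides; kinetic friction f = μ_k N = 0.35×688 = 241 N.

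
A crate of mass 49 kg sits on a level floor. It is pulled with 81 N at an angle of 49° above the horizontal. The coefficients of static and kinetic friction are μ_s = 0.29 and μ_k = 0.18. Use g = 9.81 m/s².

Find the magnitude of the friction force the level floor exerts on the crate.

N = m g − P sin α = 480.7 − 81×sin 49° = 419.6 N.
For equilibrium, f = P cos α = 81×cos 49° = 53.14 N.
The static-friction limit is μ_s N = 121.7 N.
53.14 ≤ 121.7 N → static; friction equals the required 53.1 N.

f ≈ 53.1 N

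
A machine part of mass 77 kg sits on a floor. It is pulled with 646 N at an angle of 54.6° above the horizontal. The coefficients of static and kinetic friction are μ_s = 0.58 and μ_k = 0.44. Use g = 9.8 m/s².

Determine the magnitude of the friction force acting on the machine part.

f ≈ 100 N

Vertical equilibrium gives N = m g − P sin α = 228 N.
The horizontal driving force is P cos α = 374.2 N, so equilibrium needs friction f = 374.2 N.
The static-friction limit is μ_s N = 132.3 N.
374.2 > 132.3 N → the machine part slides; f = μ_k N = 0.44×228 = 100 N.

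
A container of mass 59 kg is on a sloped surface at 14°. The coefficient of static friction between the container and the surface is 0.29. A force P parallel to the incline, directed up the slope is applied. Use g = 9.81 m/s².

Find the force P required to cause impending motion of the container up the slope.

At impending motion up the slope, friction acts down-slope at its limit: f = μ_s N.
P is parallel to the surface, so N = m g cos θ = 562 N.
Along the incline: P = m g sin θ + μ_s N = 140 + 0.29×562 = 303 N.

P ≈ 303 N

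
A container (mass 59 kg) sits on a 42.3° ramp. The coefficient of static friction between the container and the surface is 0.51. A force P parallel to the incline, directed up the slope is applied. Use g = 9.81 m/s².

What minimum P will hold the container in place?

The container tends to slide down (tan θ > μ_s), so at the point of impending slip friction acts up-slope at its limit: f = μ_s N.
P is parallel to the surface, so N = m g cos θ = 428 N.
Along the incline: P + μ_s N = m g sin θ, so P = 390 − 0.51×428 = 171 N.

P_min ≈ 171 N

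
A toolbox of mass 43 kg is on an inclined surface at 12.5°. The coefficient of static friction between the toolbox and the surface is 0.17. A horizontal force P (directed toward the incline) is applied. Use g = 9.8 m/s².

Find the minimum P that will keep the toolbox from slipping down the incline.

The toolbox tends to slide down (tan θ > μ_s), so at the point of impending slip friction acts up-slope at its limit: f = μ_s N.
Perpendicular to the incline: N = m g cos θ + P sin θ.
Along the incline: P cos θ + μ_s N = m g sin θ, i.e. P cos θ + μ_s (m g cos θ + P sin θ) = m g sin θ.
Solving, P (cos θ + μ_s sin θ) = m g (sin θ − μ_s cos θ), so P = 421×0.05047/1.013 = 21 N.

P_min ≈ 21 N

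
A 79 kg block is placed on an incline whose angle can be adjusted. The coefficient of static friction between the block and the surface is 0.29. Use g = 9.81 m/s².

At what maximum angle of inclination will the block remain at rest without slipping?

At the slip threshold, m g sin θ = μ_s · m g cos θ, so tan θ = μ_s.
θ_max = arctan(0.29) = 16.2°.

θ_max ≈ 16.2°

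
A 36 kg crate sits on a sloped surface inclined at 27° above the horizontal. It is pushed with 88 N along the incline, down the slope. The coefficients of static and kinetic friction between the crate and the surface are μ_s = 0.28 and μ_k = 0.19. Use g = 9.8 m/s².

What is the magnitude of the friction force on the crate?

f ≈ 59.7 N (up the incline)

Normal force: N = m g cos θ = 36 × 9.8 × cos 27° = 314.3 N.
The friction needed for equilibrium is m g sin θ + P = 160.2 + 88 = 248.2 N, measured positive up-slope.
The static-friction ceiling is μ_s N = 0.28 × 314.3 = 88.02 N.
|248.2| exceeds 88.02 N, so the crate slips down-slope; friction is kinetic, f = μ_k N = 0.19×314.3 = 59.7 N.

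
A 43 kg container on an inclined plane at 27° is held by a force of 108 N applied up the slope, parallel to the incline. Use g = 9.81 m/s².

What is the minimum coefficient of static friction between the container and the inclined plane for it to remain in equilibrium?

μ_s,min ≈ 0.222

N = m g cos θ = 375.9 N.
Friction must make up the shortfall along the incline: f = m g sin θ − P = 191.5 − 108 = 83.51 N.
At the threshold f = μ_s N, so μ_s,min = 83.51/375.9 = 0.222.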